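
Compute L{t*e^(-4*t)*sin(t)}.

L{sin(t)} = 1/(s^2 + 1).
Multiplying by e^(-4t) shifts s → s + 4, so L{e^(-4*t)*sin(t)} = 1/((s + 4)^2 + 1).
Then apply L{t·g(t)} = -d/ds[H(s)] with H(s) = 1/((s + 4)^2 + 1):
differentiating 1 time and applying the sign gives 2*(s + 4)/(s^2 + 8*s + 17)^2.

2*(s + 4)/(s^2 + 8*s + 17)^2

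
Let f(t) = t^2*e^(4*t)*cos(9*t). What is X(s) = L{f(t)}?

L{cos(9t)} = s/(s^2 + 81).
Multiplying by e^(4t) shifts s → s - 4, so L{e^(4*t)*cos(9*t)} = (s - 4)/((s - 4)^2 + 81).
Then apply L{t^2·g(t)} = (-1)^2 d^2/ds^2[G(s)] with G(s) = (s - 4)/((s - 4)^2 + 81):
differentiating 2 times and applying the sign gives 2*(s - 4)*(s^2 - 8*s - 227)/(s^2 - 8*s + 97)^3.

X(s) = 2*(s - 4)*(s^2 - 8*s - 227)/(s^2 - 8*s + 97)^3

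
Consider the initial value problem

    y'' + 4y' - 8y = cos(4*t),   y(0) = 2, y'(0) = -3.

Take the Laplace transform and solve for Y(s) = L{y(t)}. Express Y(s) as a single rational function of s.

Transform both sides with L{·}.
Using L{y''} = s^2 Y - s·y(0) - y'(0) and L{y'} = sY - y(0), with y(0) = 2, y'(0) = -3, the left side becomes (s^2 + 4*s - 8)Y - (2*s + 5).
The right side is L{cos(4*t)} = s/(s^2 + 16).
So (s^2 + 4*s - 8)Y = s/(s^2 + 16) + (2*s + 5).
Solve for Y(s) and write it as one ratio of polynomials.

Y(s) = (2*s^3 + 5*s^2 + 33*s + 80)/(s^4 + 4*s^3 + 8*s^2 + 64*s - 128)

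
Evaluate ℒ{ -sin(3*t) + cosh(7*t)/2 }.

s/(2*(s^2 - 49)) - 3/(s^2 + 9)

By linearity of the Laplace transform, transform each term separately.
(1/2)·[L{cosh(7t)} = s/(s^2 - 49)]; (-1)·[L{sin(3t)} = 3/(s^2 + 9)].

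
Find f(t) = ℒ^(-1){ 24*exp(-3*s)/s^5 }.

f(t) = Heaviside(t - 3)*((t - 3)^4)

The factor e^(-3s) signals a time shift by c = 3 (second shifting theorem).
L{t^4} = 4!/s^5 = 24/s^5, so L^-1{24/s^5} = t^4.
Hence the inverse is u(t - 3) times that function evaluated at t - 3.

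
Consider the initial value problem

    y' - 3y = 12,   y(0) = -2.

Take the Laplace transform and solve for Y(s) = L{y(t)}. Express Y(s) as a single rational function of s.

Apply the Laplace transform to the equation.
Using L{y'} = sY - y(0) = sY - (-2), the left side becomes (s - 3)Y - (-2).
The right side is L{12} = 12/s.
So (s - 3)Y = 12/s + (-2).
Divide through and combine into a single rational function.

Y(s) = (-2*s + 12)/(s^2 - 3*s)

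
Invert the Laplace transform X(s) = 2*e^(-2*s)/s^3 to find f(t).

The factor e^(-2s) signals a time shift by c = 2 (second shifting theorem).
L{t^2} = 2!/s^3 = 2/s^3, so L^-1{2/s^3} = t^2.
Hence the inverse is u(t - 2) times that function evaluated at t - 2.

f(t) = Heaviside(t - 2)*((t - 2)^2)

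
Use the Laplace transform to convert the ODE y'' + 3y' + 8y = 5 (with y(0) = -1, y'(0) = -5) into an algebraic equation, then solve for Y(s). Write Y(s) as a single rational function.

Y(s) = (-s^2 - 8*s + 5)/(s^3 + 3*s^2 + 8*s)

Laplace-transform each side.
With L{y''} = s^2 Y - s·y(0) - y'(0) and L{y'} = sY - y(0), with y(0) = -1, y'(0) = -5: the LHS transforms to (s^2 + 3*s + 8)Y - (-s - 8).
The right side is L{5} = 5/s.
So (s^2 + 3*s + 8)Y = 5/s + (-s - 8).
Isolate Y and clear denominators.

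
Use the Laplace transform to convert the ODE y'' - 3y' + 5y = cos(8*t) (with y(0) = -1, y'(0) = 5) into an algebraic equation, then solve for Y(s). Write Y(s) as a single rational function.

Y(s) = (-s^3 + 8*s^2 - 63*s + 512)/(s^4 - 3*s^3 + 69*s^2 - 192*s + 320)

Take the Laplace transform of both sides.
Using L{y''} = s^2 Y - s·y(0) - y'(0) and L{y'} = sY - y(0), with y(0) = -1, y'(0) = 5, the left side becomes (s^2 - 3*s + 5)Y - (-s + 8).
The right side is L{cos(8*t)} = s/(s^2 + 64).
So (s^2 - 3*s + 5)Y = s/(s^2 + 64) + (-s + 8).
Solve for Y(s) and write it as one ratio of polynomials.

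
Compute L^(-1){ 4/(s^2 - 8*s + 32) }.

exp(4*t)*sin(4*t)

Rewrite the denominator: s^2 - 8*s + 32 = (s - 4)^2 + 16.
The form in (s - 4) signals a first-shifting-theorem factor e^(4t).
Since L{sin(4t)} = 4/(s^2 + 16), the inverse is e^(4*t)*sin(4*t).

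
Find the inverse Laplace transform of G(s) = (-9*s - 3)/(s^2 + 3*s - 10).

Factor the denominator: s^2 + 3*s - 10 = (s - 2)*(s + 5).
Partial fraction decomposition gives [-6/(s + 5)] + [-3/(s - 2)].
Invert each term: -6/(s + 5) ↔ -6e^(-5t); -3/(s - 2) ↔ -3e^(2t).

-3*exp(2*t) - 6*exp(-5*t)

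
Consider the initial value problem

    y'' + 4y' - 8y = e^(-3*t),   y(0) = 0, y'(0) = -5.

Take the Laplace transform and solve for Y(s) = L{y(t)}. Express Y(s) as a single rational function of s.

Y(s) = (-5*s - 14)/(s^3 + 7*s^2 + 4*s - 24)

Apply the Laplace transform to the equation.
With L{y''} = s^2 Y - s·y(0) - y'(0) and L{y'} = sY - y(0), with y(0) = 0, y'(0) = -5: the LHS transforms to (s^2 + 4*s - 8)Y - (-5).
The right side is L{e^(-3*t)} = 1/(s + 3).
So (s^2 + 4*s - 8)Y = 1/(s + 3) + (-5).
Solve for Y(s) and write it as one ratio of polynomials.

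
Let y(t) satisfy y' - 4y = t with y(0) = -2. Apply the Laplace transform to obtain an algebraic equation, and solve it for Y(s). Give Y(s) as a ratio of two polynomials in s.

Y(s) = (-2*s^2 + 1)/(s^3 - 4*s^2)

Laplace-transform each side.
Using L{y'} = sY - y(0) = sY - (-2), the left side becomes (s - 4)Y - (-2).
The right side is L{t} = s^(-2).
So (s - 4)Y = s^(-2) + (-2).
Isolate Y and clear denominators.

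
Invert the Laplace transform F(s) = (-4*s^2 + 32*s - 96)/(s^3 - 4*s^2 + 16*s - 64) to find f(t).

f(t) = -exp(4*t) + 5*sin(4*t) - 3*cos(4*t)

Factor the denominator: s^3 - 4*s^2 + 16*s - 64 = (s - 4)*(s^2 + 16).
Partial fraction decomposition gives [-1/(s - 4)] + [-3*s/(s^2 + 16)] + [20/(s^2 + 16)].
Invert each term: -1/(s - 4) ↔ -e^(4t); -3·s/(s^2 + 16) ↔ -3cos(4t); 5·4/(s^2 + 16) ↔ 5sin(4t).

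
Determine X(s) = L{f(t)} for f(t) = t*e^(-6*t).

X(s) = (s + 6)^(-2)

L{t} = 1!/s^2 = 1/s^2.
By the first shifting theorem, multiplying by e^(-6t) replaces s with s + 6.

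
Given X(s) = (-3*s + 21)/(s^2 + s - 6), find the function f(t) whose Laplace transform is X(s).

f(t) = 3*exp(2*t) - 6*exp(-3*t)

Factor the denominator: s^2 + s - 6 = (s - 2)*(s + 3).
Partial fraction decomposition gives [3/(s - 2)] + [-6/(s + 3)].
Invert each term: 3/(s - 2) ↔ 3e^(2t); -6/(s + 3) ↔ -6e^(-3t).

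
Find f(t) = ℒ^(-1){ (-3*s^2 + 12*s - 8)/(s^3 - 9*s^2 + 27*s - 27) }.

Factor the denominator: s^3 - 9*s^2 + 27*s - 27 = (s - 3)^3.
Partial fraction decomposition gives [-3/(s - 3)] + [-6/(s - 3)^2] + [(s - 3)^(-3)].
Invert each term: -3/(s - 3) ↔ -3e^(3t); -6/(s - 3)^2 ↔ -6t·e^(3t); 1/(s - 3)^3 ↔ (1/2)t^2·e^(3t).

f(t) = t^2*exp(3*t)/2 - 6*t*exp(3*t) - 3*exp(3*t)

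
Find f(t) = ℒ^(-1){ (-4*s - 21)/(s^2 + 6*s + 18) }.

Complete the square in the denominator: s^2 + 6*s + 18 = (s + 3)^2 + 3^2.
Split the numerator to match: -4*s - 21 = -4·(s + 3) - 3·3.
Invert each term: -4·(s + 3)/((s + 3)^2 + 9) ↔ -4e^(-3t)cos(3t); -3·3/((s + 3)^2 + 9) ↔ -3e^(-3t)sin(3t).

f(t) = -3*exp(-3*t)*sin(3*t) - 4*exp(-3*t)*cos(3*t)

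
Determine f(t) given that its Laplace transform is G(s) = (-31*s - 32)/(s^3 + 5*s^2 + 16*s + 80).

Factor the denominator: s^3 + 5*s^2 + 16*s + 80 = (s + 5)*(s^2 + 16).
Partial fraction decomposition gives [3/(s + 5)] + [-3*s/(s^2 + 16)] + [-16/(s^2 + 16)].
Invert each term: 3/(s + 5) ↔ 3e^(-5t); -3·s/(s^2 + 16) ↔ -3cos(4t); -4·4/(s^2 + 16) ↔ -4sin(4t).

f(t) = -4*sin(4*t) - 3*cos(4*t) + 3*exp(-5*t)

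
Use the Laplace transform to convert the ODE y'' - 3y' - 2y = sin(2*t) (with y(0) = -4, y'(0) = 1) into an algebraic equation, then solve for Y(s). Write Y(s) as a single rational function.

Y(s) = (-4*s^3 + 13*s^2 - 16*s + 54)/(s^4 - 3*s^3 + 2*s^2 - 12*s - 8)

Laplace-transform each side.
With L{y''} = s^2 Y - s·y(0) - y'(0) and L{y'} = sY - y(0), with y(0) = -4, y'(0) = 1: the LHS transforms to (s^2 - 3*s - 2)Y - (-4*s + 13).
The right side is L{sin(2*t)} = 2/(s^2 + 4).
So (s^2 - 3*s - 2)Y = 2/(s^2 + 4) + (-4*s + 13).
Divide through and combine into a single rational function.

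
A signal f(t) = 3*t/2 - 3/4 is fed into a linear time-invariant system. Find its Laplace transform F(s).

The transform is linear, so treat each term independently.
(3/2)·[L{t} = 1!/s^2 = 1/s^2]; L{-3/4} = (-3/4)/s.

F(s) = -3/(4*s) + 3/(2*s^2)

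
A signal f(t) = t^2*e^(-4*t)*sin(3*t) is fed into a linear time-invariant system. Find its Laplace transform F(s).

F(s) = 18*(s^2 + 8*s + 13)/(s^2 + 8*s + 25)^3

L{sin(3t)} = 3/(s^2 + 9).
Multiplying by e^(-4t) shifts s → s + 4, so L{e^(-4*t)*sin(3*t)} = 3/((s + 4)^2 + 9).
Then apply L{t^2·g(t)} = (-1)^2 d^2/ds^2[G(s)] with G(s) = 3/((s + 4)^2 + 9):
differentiating 2 times and applying the sign gives 18*(s^2 + 8*s + 13)/(s^2 + 8*s + 25)^3.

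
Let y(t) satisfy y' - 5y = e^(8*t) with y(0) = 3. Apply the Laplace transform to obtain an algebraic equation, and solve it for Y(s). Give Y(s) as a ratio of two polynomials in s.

Laplace-transform each side.
With L{y'} = sY - y(0) = sY - 3: the LHS transforms to (s - 5)Y - (3).
The right side is L{e^(8*t)} = 1/(s - 8).
So (s - 5)Y = 1/(s - 8) + (3).
Solve for Y(s) and write it as one ratio of polynomials.

Y(s) = (3*s - 23)/(s^2 - 13*s + 40)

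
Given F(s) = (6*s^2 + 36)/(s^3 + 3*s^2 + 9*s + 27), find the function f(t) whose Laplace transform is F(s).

f(t) = -sin(3*t) + cos(3*t) + 5*exp(-3*t)

Factor the denominator: s^3 + 3*s^2 + 9*s + 27 = (s + 3)*(s^2 + 9).
Partial fraction decomposition gives [5/(s + 3)] + [s/(s^2 + 9)] + [-3/(s^2 + 9)].
Invert each term: 5/(s + 3) ↔ 5e^(-3t); 1·s/(s^2 + 9) ↔ cos(3t); -1·3/(s^2 + 9) ↔ -sin(3t).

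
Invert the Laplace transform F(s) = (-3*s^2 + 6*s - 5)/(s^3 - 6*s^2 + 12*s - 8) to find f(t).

Factor the denominator: s^3 - 6*s^2 + 12*s - 8 = (s - 2)^3.
Partial fraction decomposition gives [-3/(s - 2)] + [-6/(s - 2)^2] + [-5/(s - 2)^3].
Invert each term: -3/(s - 2) ↔ -3e^(2t); -6/(s - 2)^2 ↔ -6t·e^(2t); -5/(s - 2)^3 ↔ (-5/2)t^2·e^(2t).

f(t) = -5*t^2*exp(2*t)/2 - 6*t*exp(2*t) - 3*exp(2*t)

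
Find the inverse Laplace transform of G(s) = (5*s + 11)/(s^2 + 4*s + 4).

t*exp(-2*t) + 5*exp(-2*t)

Factor the denominator: s^2 + 4*s + 4 = (s + 2)^2.
Partial fraction decomposition gives [5/(s + 2)] + [(s + 2)^(-2)].
Invert each term: 5/(s + 2) ↔ 5e^(-2t); 1/(s + 2)^2 ↔ t·e^(-2t).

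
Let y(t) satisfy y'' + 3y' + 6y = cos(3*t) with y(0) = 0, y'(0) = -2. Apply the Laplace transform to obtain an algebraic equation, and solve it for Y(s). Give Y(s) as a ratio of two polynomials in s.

Y(s) = (-2*s^2 + s - 18)/(s^4 + 3*s^3 + 15*s^2 + 27*s + 54)

Transform both sides with L{·}.
The derivative rules (L{y''} = s^2 Y - s·y(0) - y'(0) and L{y'} = sY - y(0), with y(0) = 0, y'(0) = -2) turn the left side into (s^2 + 3*s + 6)Y - (-2).
The right side is L{cos(3*t)} = s/(s^2 + 9).
So (s^2 + 3*s + 6)Y = s/(s^2 + 9) + (-2).
Solve for Y(s) and write it as one ratio of polynomials.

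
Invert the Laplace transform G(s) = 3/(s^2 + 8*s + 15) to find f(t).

Rewrite the denominator: s^2 + 8*s + 15 = (s + 4)^2 - 1.
The form in (s + 4) signals a first-shifting-theorem factor e^(-4t).
Since L{sinh(t)} = 1/(s^2 - 1), the inverse is e^(-4*t)*sinh(t), scaled by 3.

f(t) = 3*exp(-4*t)*sinh(t)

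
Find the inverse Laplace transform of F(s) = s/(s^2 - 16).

cosh(4*t)

Since L{cosh(4t)} = s/(s^2 - 16), the inverse is cosh(4*t).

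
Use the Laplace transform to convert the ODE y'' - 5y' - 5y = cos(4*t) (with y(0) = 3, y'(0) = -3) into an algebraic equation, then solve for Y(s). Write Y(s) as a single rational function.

Y(s) = (3*s^3 - 18*s^2 + 49*s - 288)/(s^4 - 5*s^3 + 11*s^2 - 80*s - 80)

Transform both sides with L{·}.
Using L{y''} = s^2 Y - s·y(0) - y'(0) and L{y'} = sY - y(0), with y(0) = 3, y'(0) = -3, the left side becomes (s^2 - 5*s - 5)Y - (3*s - 18).
The right side is L{cos(4*t)} = s/(s^2 + 16).
So (s^2 - 5*s - 5)Y = s/(s^2 + 16) + (3*s - 18).
Isolate Y and clear denominators.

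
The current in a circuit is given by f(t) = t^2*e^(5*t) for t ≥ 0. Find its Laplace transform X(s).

L{e^(5t)} = 1/(s - 5).
Then apply L{t^2·g(t)} = (-1)^2 d^2/ds^2[G(s)] with G(s) = 1/(s - 5):
differentiating 2 times and applying the sign gives 2/(s - 5)^3.

X(s) = 2/(s - 5)^3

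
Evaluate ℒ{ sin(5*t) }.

L{sin(5t)} = 5/(s^2 + 25).

5/(s^2 + 25)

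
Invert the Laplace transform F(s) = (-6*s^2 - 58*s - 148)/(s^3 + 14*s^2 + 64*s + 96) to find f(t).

Factor the denominator: s^3 + 14*s^2 + 64*s + 96 = (s + 4)^2*(s + 6).
Partial fraction decomposition gives [-2/(s + 4)] + [-6/(s + 4)^2] + [-4/(s + 6)].
Invert each term: -2/(s + 4) ↔ -2e^(-4t); -6/(s + 4)^2 ↔ -6t·e^(-4t); -4/(s + 6) ↔ -4e^(-6t).

f(t) = -6*t*exp(-4*t) - 2*exp(-4*t) - 4*exp(-6*t)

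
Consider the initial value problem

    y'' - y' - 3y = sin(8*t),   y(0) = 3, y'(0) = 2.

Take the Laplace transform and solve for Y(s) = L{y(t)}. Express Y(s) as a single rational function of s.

Laplace-transform each side.
The derivative rules (L{y''} = s^2 Y - s·y(0) - y'(0) and L{y'} = sY - y(0), with y(0) = 3, y'(0) = 2) turn the left side into (s^2 - s - 3)Y - (3*s - 1).
The right side is L{sin(8*t)} = 8/(s^2 + 64).
So (s^2 - s - 3)Y = 8/(s^2 + 64) + (3*s - 1).
Divide through and combine into a single rational function.

Y(s) = (3*s^3 - s^2 + 192*s - 56)/(s^4 - s^3 + 61*s^2 - 64*s - 192)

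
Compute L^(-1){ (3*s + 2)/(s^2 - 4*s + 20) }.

Complete the square in the denominator: s^2 - 4*s + 20 = (s - 2)^2 + 4^2.
Split the numerator to match: 3*s + 2 = 3·(s - 2) + 2·4.
Invert each term: 3·(s - 2)/((s - 2)^2 + 16) ↔ 3e^(2t)cos(4t); 2·4/((s - 2)^2 + 16) ↔ 2e^(2t)sin(4t).

2*exp(2*t)*sin(4*t) + 3*exp(2*t)*cos(4*t)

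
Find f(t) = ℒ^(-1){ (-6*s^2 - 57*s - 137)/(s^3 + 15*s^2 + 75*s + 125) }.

Factor the denominator: s^3 + 15*s^2 + 75*s + 125 = (s + 5)^3.
Partial fraction decomposition gives [-6/(s + 5)] + [3/(s + 5)^2] + [-2/(s + 5)^3].
Invert each term: -6/(s + 5) ↔ -6e^(-5t); 3/(s + 5)^2 ↔ 3t·e^(-5t); -2/(s + 5)^3 ↔ (-1)t^2·e^(-5t).

f(t) = -t^2*exp(-5*t) + 3*t*exp(-5*t) - 6*exp(-5*t)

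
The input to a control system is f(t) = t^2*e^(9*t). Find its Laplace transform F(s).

L{e^(9t)} = 1/(s - 9).
Then apply L{t^2·g(t)} = (-1)^2 d^2/ds^2[G(s)] with G(s) = 1/(s - 9):
differentiating 2 times and applying the sign gives 2/(s - 9)^3.

F(s) = 2/(s - 9)^3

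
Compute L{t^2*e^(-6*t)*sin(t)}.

2*(3*s^2 + 36*s + 107)/(s^2 + 12*s + 37)^3

L{sin(t)} = 1/(s^2 + 1).
Multiplying by e^(-6t) shifts s → s + 6, so L{e^(-6*t)*sin(t)} = 1/((s + 6)^2 + 1).
Then apply L{t^2·g(t)} = (-1)^2 d^2/ds^2[H(s)] with H(s) = 1/((s + 6)^2 + 1):
differentiating 2 times and applying the sign gives 2*(3*s^2 + 36*s + 107)/(s^2 + 12*s + 37)^3.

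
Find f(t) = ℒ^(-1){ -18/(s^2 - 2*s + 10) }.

Rewrite the denominator: s^2 - 2*s + 10 = (s - 1)^2 + 9.
The form in (s - 1) signals a first-shifting-theorem factor e^(t).
Since L{sin(3t)} = 3/(s^2 + 9), the inverse is e^(t)*sin(3*t), scaled by -6.

f(t) = -6*exp(t)*sin(3*t)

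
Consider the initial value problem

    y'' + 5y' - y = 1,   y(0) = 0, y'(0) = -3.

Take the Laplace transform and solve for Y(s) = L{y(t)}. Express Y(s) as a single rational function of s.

Y(s) = (-3*s + 1)/(s^3 + 5*s^2 - s)

Transform both sides with L{·}.
With L{y''} = s^2 Y - s·y(0) - y'(0) and L{y'} = sY - y(0), with y(0) = 0, y'(0) = -3: the LHS transforms to (s^2 + 5*s - 1)Y - (-3).
The right side is L{1} = 1/s.
So (s^2 + 5*s - 1)Y = 1/s + (-3).
Divide through and combine into a single rational function.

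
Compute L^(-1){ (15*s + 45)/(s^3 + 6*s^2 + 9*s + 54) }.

Factor the denominator: s^3 + 6*s^2 + 9*s + 54 = (s + 6)*(s^2 + 9).
Partial fraction decomposition gives [-1/(s + 6)] + [s/(s^2 + 9)] + [9/(s^2 + 9)].
Invert each term: -1/(s + 6) ↔ -e^(-6t); 1·s/(s^2 + 9) ↔ cos(3t); 3·3/(s^2 + 9) ↔ 3sin(3t).

3*sin(3*t) + cos(3*t) - exp(-6*t)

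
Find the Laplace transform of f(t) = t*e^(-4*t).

L{t} = 1!/s^2 = 1/s^2.
By the first shifting theorem, multiplying by e^(-4t) replaces s with s + 4.

(s + 4)^(-2)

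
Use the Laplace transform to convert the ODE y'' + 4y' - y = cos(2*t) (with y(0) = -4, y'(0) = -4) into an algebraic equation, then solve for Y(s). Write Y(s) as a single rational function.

Laplace-transform each side.
The derivative rules (L{y''} = s^2 Y - s·y(0) - y'(0) and L{y'} = sY - y(0), with y(0) = -4, y'(0) = -4) turn the left side into (s^2 + 4*s - 1)Y - (-4*s - 20).
The right side is L{cos(2*t)} = s/(s^2 + 4).
So (s^2 + 4*s - 1)Y = s/(s^2 + 4) + (-4*s - 20).
Isolate Y and clear denominators.

Y(s) = (-4*s^3 - 20*s^2 - 15*s - 80)/(s^4 + 4*s^3 + 3*s^2 + 16*s - 4)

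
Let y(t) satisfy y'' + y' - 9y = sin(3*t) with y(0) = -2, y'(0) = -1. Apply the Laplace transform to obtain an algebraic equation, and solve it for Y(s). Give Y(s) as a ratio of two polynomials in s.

Take the Laplace transform of both sides.
With L{y''} = s^2 Y - s·y(0) - y'(0) and L{y'} = sY - y(0), with y(0) = -2, y'(0) = -1: the LHS transforms to (s^2 + s - 9)Y - (-2*s - 3).
The right side is L{sin(3*t)} = 3/(s^2 + 9).
So (s^2 + s - 9)Y = 3/(s^2 + 9) + (-2*s - 3).
Isolate Y and clear denominators.

Y(s) = (-2*s^3 - 3*s^2 - 18*s - 24)/(s^4 + s^3 + 9*s - 81)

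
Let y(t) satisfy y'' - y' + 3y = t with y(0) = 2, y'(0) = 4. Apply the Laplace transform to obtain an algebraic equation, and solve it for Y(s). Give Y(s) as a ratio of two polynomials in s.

Transform both sides with L{·}.
The derivative rules (L{y''} = s^2 Y - s·y(0) - y'(0) and L{y'} = sY - y(0), with y(0) = 2, y'(0) = 4) turn the left side into (s^2 - s + 3)Y - (2*s + 2).
The right side is L{t} = s^(-2).
So (s^2 - s + 3)Y = s^(-2) + (2*s + 2).
Isolate Y and clear denominators.

Y(s) = (2*s^3 + 2*s^2 + 1)/(s^4 - s^3 + 3*s^2)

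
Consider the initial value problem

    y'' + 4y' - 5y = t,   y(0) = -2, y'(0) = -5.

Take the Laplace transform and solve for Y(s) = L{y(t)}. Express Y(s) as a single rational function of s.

Y(s) = (-2*s^3 - 13*s^2 + 1)/(s^4 + 4*s^3 - 5*s^2)

Transform both sides with L{·}.
Using L{y''} = s^2 Y - s·y(0) - y'(0) and L{y'} = sY - y(0), with y(0) = -2, y'(0) = -5, the left side becomes (s^2 + 4*s - 5)Y - (-2*s - 13).
The right side is L{t} = s^(-2).
So (s^2 + 4*s - 5)Y = s^(-2) + (-2*s - 13).
Solve for Y(s) and write it as one ratio of polynomials.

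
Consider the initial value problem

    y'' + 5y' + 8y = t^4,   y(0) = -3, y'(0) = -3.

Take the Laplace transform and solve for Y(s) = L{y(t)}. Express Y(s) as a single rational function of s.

Y(s) = (-3*s^6 - 18*s^5 + 24)/(s^7 + 5*s^6 + 8*s^5)

Transform both sides with L{·}.
The derivative rules (L{y''} = s^2 Y - s·y(0) - y'(0) and L{y'} = sY - y(0), with y(0) = -3, y'(0) = -3) turn the left side into (s^2 + 5*s + 8)Y - (-3*s - 18).
The right side is L{t^4} = 24/s^5.
So (s^2 + 5*s + 8)Y = 24/s^5 + (-3*s - 18).
Solve for Y(s) and write it as one ratio of polynomials.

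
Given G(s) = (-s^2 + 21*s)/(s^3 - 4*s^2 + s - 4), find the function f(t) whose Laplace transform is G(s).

f(t) = 4*exp(4*t) + sin(t) - 5*cos(t)

Factor the denominator: s^3 - 4*s^2 + s - 4 = (s - 4)*(s^2 + 1).
Partial fraction decomposition gives [4/(s - 4)] + [-5*s/(s^2 + 1)] + [1/(s^2 + 1)].
Invert each term: 4/(s - 4) ↔ 4e^(4t); -5·s/(s^2 + 1) ↔ -5cos(t); 1·1/(s^2 + 1) ↔ sin(t).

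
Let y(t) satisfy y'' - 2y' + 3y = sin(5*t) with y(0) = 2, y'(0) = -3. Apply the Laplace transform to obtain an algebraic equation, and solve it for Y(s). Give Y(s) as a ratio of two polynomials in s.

Transform both sides with L{·}.
Using L{y''} = s^2 Y - s·y(0) - y'(0) and L{y'} = sY - y(0), with y(0) = 2, y'(0) = -3, the left side becomes (s^2 - 2*s + 3)Y - (2*s - 7).
The right side is L{sin(5*t)} = 5/(s^2 + 25).
So (s^2 - 2*s + 3)Y = 5/(s^2 + 25) + (2*s - 7).
Solve for Y(s) and write it as one ratio of polynomials.

Y(s) = (2*s^3 - 7*s^2 + 50*s - 170)/(s^4 - 2*s^3 + 28*s^2 - 50*s + 75)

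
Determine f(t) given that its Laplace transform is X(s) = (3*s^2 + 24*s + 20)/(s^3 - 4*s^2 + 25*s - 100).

f(t) = 4*exp(4*t) + 4*sin(5*t) - cos(5*t)

Factor the denominator: s^3 - 4*s^2 + 25*s - 100 = (s - 4)*(s^2 + 25).
Partial fraction decomposition gives [4/(s - 4)] + [-s/(s^2 + 25)] + [20/(s^2 + 25)].
Invert each term: 4/(s - 4) ↔ 4e^(4t); -1·s/(s^2 + 25) ↔ -cos(5t); 4·5/(s^2 + 25) ↔ 4sin(5t).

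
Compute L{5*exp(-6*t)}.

L{5} = 5/s.
By the first shifting theorem, multiplying by e^(-6t) replaces s with s + 6.

5/(s + 6)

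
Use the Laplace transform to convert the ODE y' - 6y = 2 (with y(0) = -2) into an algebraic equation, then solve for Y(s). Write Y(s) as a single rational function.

Y(s) = (-2*s + 2)/(s^2 - 6*s)

Laplace-transform each side.
The derivative rules (L{y'} = sY - y(0) = sY - (-2)) turn the left side into (s - 6)Y - (-2).
The right side is L{2} = 2/s.
So (s - 6)Y = 2/s + (-2).
Isolate Y and clear denominators.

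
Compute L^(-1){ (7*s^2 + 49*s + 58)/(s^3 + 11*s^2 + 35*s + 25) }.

Factor the denominator: s^3 + 11*s^2 + 35*s + 25 = (s + 1)*(s + 5)^2.
Partial fraction decomposition gives [6/(s + 5)] + [3/(s + 5)^2] + [1/(s + 1)].
Invert each term: 6/(s + 5) ↔ 6e^(-5t); 3/(s + 5)^2 ↔ 3t·e^(-5t); 1/(s + 1) ↔ e^(-t).

3*t*exp(-5*t) + exp(-t) + 6*exp(-5*t)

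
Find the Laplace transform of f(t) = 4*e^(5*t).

4/(s - 5)

L{4} = 4/s.
By the first shifting theorem, multiplying by e^(5t) replaces s with s - 5.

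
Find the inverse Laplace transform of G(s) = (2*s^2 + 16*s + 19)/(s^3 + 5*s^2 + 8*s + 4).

Factor the denominator: s^3 + 5*s^2 + 8*s + 4 = (s + 1)*(s + 2)^2.
Partial fraction decomposition gives [-3/(s + 2)] + [5/(s + 2)^2] + [5/(s + 1)].
Invert each term: -3/(s + 2) ↔ -3e^(-2t); 5/(s + 2)^2 ↔ 5t·e^(-2t); 5/(s + 1) ↔ 5e^(-t).

5*t*exp(-2*t) + 5*exp(-t) - 3*exp(-2*t)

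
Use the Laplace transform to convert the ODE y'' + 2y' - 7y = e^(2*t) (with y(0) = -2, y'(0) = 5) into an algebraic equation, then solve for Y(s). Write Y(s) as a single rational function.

Apply the Laplace transform to the equation.
With L{y''} = s^2 Y - s·y(0) - y'(0) and L{y'} = sY - y(0), with y(0) = -2, y'(0) = 5: the LHS transforms to (s^2 + 2*s - 7)Y - (-2*s + 1).
The right side is L{e^(2*t)} = 1/(s - 2).
So (s^2 + 2*s - 7)Y = 1/(s - 2) + (-2*s + 1).
Solve for Y(s) and write it as one ratio of polynomials.

Y(s) = (-2*s^2 + 5*s - 1)/(s^3 - 11*s + 14)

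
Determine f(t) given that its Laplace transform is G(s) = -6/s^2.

f(t) = -6*t

Since L{t} = 1!/s^2 = 1/s^2, the inverse is t, scaled by -6.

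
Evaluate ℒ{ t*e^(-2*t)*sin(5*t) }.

10*(s + 2)/(s^2 + 4*s + 29)^2

L{sin(5t)} = 5/(s^2 + 25).
Multiplying by e^(-2t) shifts s → s + 2, so L{e^(-2*t)*sin(5*t)} = 5/((s + 2)^2 + 25).
Then apply L{t·g(t)} = -d/ds[G(s)] with G(s) = 5/((s + 2)^2 + 25):
differentiating 1 time and applying the sign gives 10*(s + 2)/(s^2 + 4*s + 29)^2.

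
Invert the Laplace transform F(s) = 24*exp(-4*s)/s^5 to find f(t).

f(t) = Heaviside(t - 4)*((t - 4)^4)

The factor e^(-4s) signals a time shift by c = 4 (second shifting theorem).
L{t^4} = 4!/s^5 = 24/s^5, so L^-1{24/s^5} = t^4.
Hence the inverse is u(t - 4) times that function evaluated at t - 4.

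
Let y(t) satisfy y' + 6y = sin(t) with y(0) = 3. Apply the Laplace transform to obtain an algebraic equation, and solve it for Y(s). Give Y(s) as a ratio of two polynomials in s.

Transform both sides with L{·}.
Using L{y'} = sY - y(0) = sY - 3, the left side becomes (s + 6)Y - (3).
The right side is L{sin(t)} = 1/(s^2 + 1).
So (s + 6)Y = 1/(s^2 + 1) + (3).
Divide through and combine into a single rational function.

Y(s) = (3*s^2 + 4)/(s^3 + 6*s^2 + s + 6)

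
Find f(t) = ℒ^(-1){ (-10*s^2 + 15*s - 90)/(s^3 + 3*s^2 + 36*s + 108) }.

f(t) = 5*sin(6*t) - 5*cos(6*t) - 5*exp(-3*t)

Factor the denominator: s^3 + 3*s^2 + 36*s + 108 = (s + 3)*(s^2 + 36).
Partial fraction decomposition gives [-5/(s + 3)] + [-5*s/(s^2 + 36)] + [30/(s^2 + 36)].
Invert each term: -5/(s + 3) ↔ -5e^(-3t); -5·s/(s^2 + 36) ↔ -5cos(6t); 5·6/(s^2 + 36) ↔ 5sin(6t).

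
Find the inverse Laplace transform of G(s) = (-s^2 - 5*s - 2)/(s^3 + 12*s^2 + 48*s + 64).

t^2*exp(-4*t) + 3*t*exp(-4*t) - exp(-4*t)

Factor the denominator: s^3 + 12*s^2 + 48*s + 64 = (s + 4)^3.
Partial fraction decomposition gives [-1/(s + 4)] + [3/(s + 4)^2] + [2/(s + 4)^3].
Invert each term: -1/(s + 4) ↔ -e^(-4t); 3/(s + 4)^2 ↔ 3t·e^(-4t); 2/(s + 4)^3 ↔ (1)t^2·e^(-4t).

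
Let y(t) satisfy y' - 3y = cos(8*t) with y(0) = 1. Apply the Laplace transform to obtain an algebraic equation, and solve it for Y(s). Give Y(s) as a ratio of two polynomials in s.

Apply the Laplace transform to the equation.
The derivative rules (L{y'} = sY - y(0) = sY - 1) turn the left side into (s - 3)Y - (1).
The right side is L{cos(8*t)} = s/(s^2 + 64).
So (s - 3)Y = s/(s^2 + 64) + (1).
Divide through and combine into a single rational function.

Y(s) = (s^2 + s + 64)/(s^3 - 3*s^2 + 64*s - 192)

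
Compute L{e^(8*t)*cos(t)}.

L{cos(t)} = s/(s^2 + 1).
By the first shifting theorem, multiplying by e^(8t) replaces s with s - 8.

(s - 8)/((s - 8)^2 + 1)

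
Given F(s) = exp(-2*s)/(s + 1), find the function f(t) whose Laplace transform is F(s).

f(t) = Heaviside(t - 2)*(exp(-t + 2))

The factor e^(-2s) signals a time shift by c = 2 (second shifting theorem).
L{e^(-t)} = 1/(s + 1), so L^-1{1/(s + 1)} = exp(-t).
Hence the inverse is u(t - 2) times that function evaluated at t - 2.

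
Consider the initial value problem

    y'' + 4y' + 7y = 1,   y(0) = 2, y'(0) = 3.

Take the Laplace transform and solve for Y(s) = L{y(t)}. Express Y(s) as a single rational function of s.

Y(s) = (2*s^2 + 11*s + 1)/(s^3 + 4*s^2 + 7*s)

Take the Laplace transform of both sides.
The derivative rules (L{y''} = s^2 Y - s·y(0) - y'(0) and L{y'} = sY - y(0), with y(0) = 2, y'(0) = 3) turn the left side into (s^2 + 4*s + 7)Y - (2*s + 11).
The right side is L{1} = 1/s.
So (s^2 + 4*s + 7)Y = 1/s + (2*s + 11).
Isolate Y and clear denominators.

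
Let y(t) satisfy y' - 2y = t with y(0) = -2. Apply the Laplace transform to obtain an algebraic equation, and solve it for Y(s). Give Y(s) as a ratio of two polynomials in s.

Apply the Laplace transform to the equation.
With L{y'} = sY - y(0) = sY - (-2): the LHS transforms to (s - 2)Y - (-2).
The right side is L{t} = s^(-2).
So (s - 2)Y = s^(-2) + (-2).
Solve for Y(s) and write it as one ratio of polynomials.

Y(s) = (-2*s^2 + 1)/(s^3 - 2*s^2)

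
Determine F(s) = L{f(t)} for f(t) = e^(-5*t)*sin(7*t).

F(s) = 7/((s + 5)^2 + 49)

L{sin(7t)} = 7/(s^2 + 49).
By the first shifting theorem, multiplying by e^(-5t) replaces s with s + 5.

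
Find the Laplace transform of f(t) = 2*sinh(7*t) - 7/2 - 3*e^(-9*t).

By linearity of the Laplace transform, transform each term separately.
(2)·[L{sinh(7t)} = 7/(s^2 - 49)]; L{-7/2} = (-7/2)/s; (-3)·[L{e^(-9t)} = 1/(s + 9)].

14/(s^2 - 49) - 3/(s + 9) - 7/(2*s)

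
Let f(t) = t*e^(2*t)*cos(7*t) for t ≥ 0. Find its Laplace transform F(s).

L{cos(7t)} = s/(s^2 + 49).
Multiplying by e^(2t) shifts s → s - 2, so L{e^(2*t)*cos(7*t)} = (s - 2)/((s - 2)^2 + 49).
Then apply L{t·g(t)} = -d/ds[G(s)] with G(s) = (s - 2)/((s - 2)^2 + 49):
differentiating 1 time and applying the sign gives (s - 9)*(s + 5)/(s^2 - 4*s + 53)^2.

F(s) = (s - 9)*(s + 5)/(s^2 - 4*s + 53)^2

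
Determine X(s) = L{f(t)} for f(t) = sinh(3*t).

X(s) = 3/(s^2 - 9)

L{sinh(3t)} = 3/(s^2 - 9).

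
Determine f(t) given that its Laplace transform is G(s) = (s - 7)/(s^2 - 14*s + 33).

f(t) = exp(7*t)*cosh(4*t)

Rewrite the denominator: s^2 - 14*s + 33 = (s - 7)^2 - 16.
The form in (s - 7) signals a first-shifting-theorem factor e^(7t).
Since L{cosh(4t)} = s/(s^2 - 16), the inverse is e^(7*t)*cosh(4*t).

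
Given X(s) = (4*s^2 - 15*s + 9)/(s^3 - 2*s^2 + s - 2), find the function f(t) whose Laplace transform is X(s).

Factor the denominator: s^3 - 2*s^2 + s - 2 = (s - 2)*(s^2 + 1).
Partial fraction decomposition gives [-1/(s - 2)] + [5*s/(s^2 + 1)] + [-5/(s^2 + 1)].
Invert each term: -1/(s - 2) ↔ -e^(2t); 5·s/(s^2 + 1) ↔ 5cos(t); -5·1/(s^2 + 1) ↔ -5sin(t).

f(t) = -exp(2*t) - 5*sin(t) + 5*cos(t)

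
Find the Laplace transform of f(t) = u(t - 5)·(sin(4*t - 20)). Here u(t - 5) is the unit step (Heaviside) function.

4*exp(-5*s)/(s^2 + 16)

By the second shifting theorem, L{u(t - c)·g(t - c)} = e^(-cs)·G(s) with c = 5 and G(s) = L{g(t)}.
L{sin(4t)} = 4/(s^2 + 16).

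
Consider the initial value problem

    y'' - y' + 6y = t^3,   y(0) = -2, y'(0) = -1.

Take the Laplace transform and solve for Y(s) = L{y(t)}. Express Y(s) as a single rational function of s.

Y(s) = (-2*s^5 + s^4 + 6)/(s^6 - s^5 + 6*s^4)

Apply the Laplace transform to the equation.
The derivative rules (L{y''} = s^2 Y - s·y(0) - y'(0) and L{y'} = sY - y(0), with y(0) = -2, y'(0) = -1) turn the left side into (s^2 - s + 6)Y - (-2*s + 1).
The right side is L{t^3} = 6/s^4.
So (s^2 - s + 6)Y = 6/s^4 + (-2*s + 1).
Isolate Y and clear denominators.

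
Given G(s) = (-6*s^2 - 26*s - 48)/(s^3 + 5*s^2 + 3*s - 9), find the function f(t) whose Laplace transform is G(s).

Factor the denominator: s^3 + 5*s^2 + 3*s - 9 = (s - 1)*(s + 3)^2.
Partial fraction decomposition gives [-1/(s + 3)] + [6/(s + 3)^2] + [-5/(s - 1)].
Invert each term: -1/(s + 3) ↔ -e^(-3t); 6/(s + 3)^2 ↔ 6t·e^(-3t); -5/(s - 1) ↔ -5e^(t).

f(t) = 6*t*exp(-3*t) - 5*exp(t) - exp(-3*t)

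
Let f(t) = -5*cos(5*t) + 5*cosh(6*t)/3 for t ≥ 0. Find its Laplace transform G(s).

The transform is linear, so treat each term independently.
(5/3)·[L{cosh(6t)} = s/(s^2 - 36)]; (-5)·[L{cos(5t)} = s/(s^2 + 25)].

G(s) = -5*s/(s^2 + 25) + 5*s/(3*(s^2 - 36))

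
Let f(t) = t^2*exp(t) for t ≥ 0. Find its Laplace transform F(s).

F(s) = 2/(s - 1)^3

L{e^(t)} = 1/(s - 1).
Then apply L{t^2·g(t)} = (-1)^2 d^2/ds^2[G(s)] with G(s) = 1/(s - 1):
differentiating 2 times and applying the sign gives 2/(s - 1)^3.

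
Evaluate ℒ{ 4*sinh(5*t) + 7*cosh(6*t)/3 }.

7*s/(3*(s^2 - 36)) + 20/(s^2 - 25)

Apply the Laplace transform termwise.
(4)·[L{sinh(5t)} = 5/(s^2 - 25)]; (7/3)·[L{cosh(6t)} = s/(s^2 - 36)].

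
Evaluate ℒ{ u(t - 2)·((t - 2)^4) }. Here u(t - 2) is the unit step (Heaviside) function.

24*exp(-2*s)/s^5

By the second shifting theorem, L{u(t - c)·g(t - c)} = e^(-cs)·H(s) with c = 2 and H(s) = L{g(t)}.
L{t^4} = 4!/s^5 = 24/s^5.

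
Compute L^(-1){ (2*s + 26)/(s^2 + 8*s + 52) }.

3*exp(-4*t)*sin(6*t) + 2*exp(-4*t)*cos(6*t)

Complete the square in the denominator: s^2 + 8*s + 52 = (s + 4)^2 + 6^2.
Split the numerator to match: 2*s + 26 = 2·(s + 4) + 3·6.
Invert each term: 2·(s + 4)/((s + 4)^2 + 36) ↔ 2e^(-4t)cos(6t); 3·6/((s + 4)^2 + 36) ↔ 3e^(-4t)sin(6t).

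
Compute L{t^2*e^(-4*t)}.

L{e^(-4t)} = 1/(s + 4).
Then apply L{t^2·g(t)} = (-1)^2 d^2/ds^2[H(s)] with H(s) = 1/(s + 4):
differentiating 2 times and applying the sign gives 2/(s + 4)^3.

2/(s + 4)^3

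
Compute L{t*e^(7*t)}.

L{e^(7t)} = 1/(s - 7).
Then apply L{t·g(t)} = -d/ds[G(s)] with G(s) = 1/(s - 7):
differentiating 1 time and applying the sign gives (s - 7)^(-2).

(s - 7)^(-2)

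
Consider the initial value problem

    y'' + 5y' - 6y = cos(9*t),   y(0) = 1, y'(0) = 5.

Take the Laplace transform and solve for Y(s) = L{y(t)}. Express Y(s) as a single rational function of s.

Y(s) = (s^3 + 10*s^2 + 82*s + 810)/(s^4 + 5*s^3 + 75*s^2 + 405*s - 486)

Transform both sides with L{·}.
With L{y''} = s^2 Y - s·y(0) - y'(0) and L{y'} = sY - y(0), with y(0) = 1, y'(0) = 5: the LHS transforms to (s^2 + 5*s - 6)Y - (s + 10).
The right side is L{cos(9*t)} = s/(s^2 + 81).
So (s^2 + 5*s - 6)Y = s/(s^2 + 81) + (s + 10).
Solve for Y(s) and write it as one ratio of polynomials.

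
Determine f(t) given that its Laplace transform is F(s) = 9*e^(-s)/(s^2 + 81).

The factor e^(-s) signals a time shift by c = 1 (second shifting theorem).
L{sin(9t)} = 9/(s^2 + 81), so L^-1{9/(s^2 + 81)} = sin(9*t).
Hence the inverse is u(t - 1) times that function evaluated at t - 1.

f(t) = Heaviside(t - 1)*(sin(9*t - 9))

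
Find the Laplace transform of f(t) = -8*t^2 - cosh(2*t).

The transform is linear, so treat each term independently.
(-8)·[L{t^2} = 2!/s^3 = 2/s^3]; (-1)·[L{cosh(2t)} = s/(s^2 - 4)].

-s/(s^2 - 4) - 16/s^3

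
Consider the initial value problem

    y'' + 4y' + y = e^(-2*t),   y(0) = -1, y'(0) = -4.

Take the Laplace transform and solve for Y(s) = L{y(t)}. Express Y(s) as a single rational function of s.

Y(s) = (-s^2 - 10*s - 15)/(s^3 + 6*s^2 + 9*s + 2)

Transform both sides with L{·}.
With L{y''} = s^2 Y - s·y(0) - y'(0) and L{y'} = sY - y(0), with y(0) = -1, y'(0) = -4: the LHS transforms to (s^2 + 4*s + 1)Y - (-s - 8).
The right side is L{e^(-2*t)} = 1/(s + 2).
So (s^2 + 4*s + 1)Y = 1/(s + 2) + (-s - 8).
Divide through and combine into a single rational function.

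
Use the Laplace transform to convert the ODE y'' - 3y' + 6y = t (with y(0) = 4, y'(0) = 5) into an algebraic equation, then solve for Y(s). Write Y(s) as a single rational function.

Y(s) = (4*s^3 - 7*s^2 + 1)/(s^4 - 3*s^3 + 6*s^2)

Laplace-transform each side.
Using L{y''} = s^2 Y - s·y(0) - y'(0) and L{y'} = sY - y(0), with y(0) = 4, y'(0) = 5, the left side becomes (s^2 - 3*s + 6)Y - (4*s - 7).
The right side is L{t} = s^(-2).
So (s^2 - 3*s + 6)Y = s^(-2) + (4*s - 7).
Solve for Y(s) and write it as one ratio of polynomials.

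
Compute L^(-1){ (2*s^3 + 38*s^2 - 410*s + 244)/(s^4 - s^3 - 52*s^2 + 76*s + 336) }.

-2*exp(6*t) + 5*exp(4*t) + 5*exp(-2*t) - 6*exp(-7*t)

Factor the denominator: s^4 - s^3 - 52*s^2 + 76*s + 336 = (s - 6)*(s - 4)*(s + 2)*(s + 7).
Partial fraction decomposition gives [5/(s + 2)] + [5/(s - 4)] + [-2/(s - 6)] + [-6/(s + 7)].
Invert each term: 5/(s + 2) ↔ 5e^(-2t); 5/(s - 4) ↔ 5e^(4t); -2/(s - 6) ↔ -2e^(6t); -6/(s + 7) ↔ -6e^(-7t).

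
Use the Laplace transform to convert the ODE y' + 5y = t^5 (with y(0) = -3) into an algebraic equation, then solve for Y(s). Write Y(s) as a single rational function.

Y(s) = (-3*s^6 + 120)/(s^7 + 5*s^6)

Transform both sides with L{·}.
Using L{y'} = sY - y(0) = sY - (-3), the left side becomes (s + 5)Y - (-3).
The right side is L{t^5} = 120/s^6.
So (s + 5)Y = 120/s^6 + (-3).
Isolate Y and clear denominators.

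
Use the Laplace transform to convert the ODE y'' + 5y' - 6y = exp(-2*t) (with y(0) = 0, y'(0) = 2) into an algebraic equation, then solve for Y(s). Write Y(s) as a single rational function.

Y(s) = (2*s + 5)/(s^3 + 7*s^2 + 4*s - 12)

Apply the Laplace transform to the equation.
The derivative rules (L{y''} = s^2 Y - s·y(0) - y'(0) and L{y'} = sY - y(0), with y(0) = 0, y'(0) = 2) turn the left side into (s^2 + 5*s - 6)Y - (2).
The right side is L{exp(-2*t)} = 1/(s + 2).
So (s^2 + 5*s - 6)Y = 1/(s + 2) + (2).
Isolate Y and clear denominators.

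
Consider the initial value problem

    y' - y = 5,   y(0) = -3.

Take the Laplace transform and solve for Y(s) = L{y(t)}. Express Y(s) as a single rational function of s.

Transform both sides with L{·}.
Using L{y'} = sY - y(0) = sY - (-3), the left side becomes (s - 1)Y - (-3).
The right side is L{5} = 5/s.
So (s - 1)Y = 5/s + (-3).
Isolate Y and clear denominators.

Y(s) = (-3*s + 5)/(s^2 - s)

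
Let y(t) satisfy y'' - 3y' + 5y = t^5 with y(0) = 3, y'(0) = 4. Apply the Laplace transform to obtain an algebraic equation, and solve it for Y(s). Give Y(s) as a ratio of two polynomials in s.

Y(s) = (3*s^7 - 5*s^6 + 120)/(s^8 - 3*s^7 + 5*s^6)

Apply the Laplace transform to the equation.
With L{y''} = s^2 Y - s·y(0) - y'(0) and L{y'} = sY - y(0), with y(0) = 3, y'(0) = 4: the LHS transforms to (s^2 - 3*s + 5)Y - (3*s - 5).
The right side is L{t^5} = 120/s^6.
So (s^2 - 3*s + 5)Y = 120/s^6 + (3*s - 5).
Solve for Y(s) and write it as one ratio of polynomials.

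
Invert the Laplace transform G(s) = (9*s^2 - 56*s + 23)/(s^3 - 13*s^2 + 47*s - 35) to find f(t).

f(t) = 6*exp(7*t) + 4*exp(5*t) - exp(t)

Factor the denominator: s^3 - 13*s^2 + 47*s - 35 = (s - 7)*(s - 5)*(s - 1).
Partial fraction decomposition gives [-1/(s - 1)] + [4/(s - 5)] + [6/(s - 7)].
Invert each term: -1/(s - 1) ↔ -e^(t); 4/(s - 5) ↔ 4e^(5t); 6/(s - 7) ↔ 6e^(7t).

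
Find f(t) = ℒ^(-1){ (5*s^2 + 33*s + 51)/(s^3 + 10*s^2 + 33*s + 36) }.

f(t) = -3*t*exp(-3*t) + 6*exp(-3*t) - exp(-4*t)

Factor the denominator: s^3 + 10*s^2 + 33*s + 36 = (s + 3)^2*(s + 4).
Partial fraction decomposition gives [6/(s + 3)] + [-3/(s + 3)^2] + [-1/(s + 4)].
Invert each term: 6/(s + 3) ↔ 6e^(-3t); -3/(s + 3)^2 ↔ -3t·e^(-3t); -1/(s + 4) ↔ -e^(-4t).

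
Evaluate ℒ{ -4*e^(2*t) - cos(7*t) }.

By linearity of the Laplace transform, transform each term separately.
(-4)·[L{e^(2t)} = 1/(s - 2)]; (-1)·[L{cos(7t)} = s/(s^2 + 49)].

-s/(s^2 + 49) - 4/(s - 2)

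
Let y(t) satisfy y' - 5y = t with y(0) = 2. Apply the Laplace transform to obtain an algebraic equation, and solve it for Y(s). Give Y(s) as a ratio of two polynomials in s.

Transform both sides with L{·}.
With L{y'} = sY - y(0) = sY - 2: the LHS transforms to (s - 5)Y - (2).
The right side is L{t} = s^(-2).
So (s - 5)Y = s^(-2) + (2).
Divide through and combine into a single rational function.

Y(s) = (2*s^2 + 1)/(s^3 - 5*s^2)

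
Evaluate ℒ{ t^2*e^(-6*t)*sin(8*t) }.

16*(3*s^2 + 36*s + 44)/(s^2 + 12*s + 100)^3

L{sin(8t)} = 8/(s^2 + 64).
Multiplying by e^(-6t) shifts s → s + 6, so L{e^(-6*t)*sin(8*t)} = 8/((s + 6)^2 + 64).
Then apply L{t^2·g(t)} = (-1)^2 d^2/ds^2[H(s)] with H(s) = 8/((s + 6)^2 + 64):
differentiating 2 times and applying the sign gives 16*(3*s^2 + 36*s + 44)/(s^2 + 12*s + 100)^3.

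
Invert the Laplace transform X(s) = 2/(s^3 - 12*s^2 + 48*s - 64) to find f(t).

f(t) = t^2*exp(4*t)

Rewrite the denominator: s^3 - 12*s^2 + 48*s - 64 = (s - 4)^3.
The form in (s - 4) signals a first-shifting-theorem factor e^(4t).
Since L{t^2} = 2!/s^3 = 2/s^3, the inverse is t^2*e^(4*t).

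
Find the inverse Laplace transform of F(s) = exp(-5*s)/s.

The factor e^(-5s) signals a time shift by c = 5 (second shifting theorem).
L{1} = 1/s, so L^-1{1/s} = 1.
Hence the inverse is u(t - 5) times that function evaluated at t - 5.

Heaviside(t - 5)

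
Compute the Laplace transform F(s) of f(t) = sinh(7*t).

F(s) = 7/(s^2 - 49)

L{sinh(7t)} = 7/(s^2 - 49).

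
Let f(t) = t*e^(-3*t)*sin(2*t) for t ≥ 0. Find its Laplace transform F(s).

F(s) = 4*(s + 3)/(s^2 + 6*s + 13)^2

L{sin(2t)} = 2/(s^2 + 4).
Multiplying by e^(-3t) shifts s → s + 3, so L{e^(-3*t)*sin(2*t)} = 2/((s + 3)^2 + 4).
Then apply L{t·g(t)} = -d/ds[G(s)] with G(s) = 2/((s + 3)^2 + 4):
differentiating 1 time and applying the sign gives 4*(s + 3)/(s^2 + 6*s + 13)^2.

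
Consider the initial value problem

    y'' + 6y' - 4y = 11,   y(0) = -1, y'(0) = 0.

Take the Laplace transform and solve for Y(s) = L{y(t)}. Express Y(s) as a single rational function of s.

Y(s) = (-s^2 - 6*s + 11)/(s^3 + 6*s^2 - 4*s)

Apply the Laplace transform to the equation.
With L{y''} = s^2 Y - s·y(0) - y'(0) and L{y'} = sY - y(0), with y(0) = -1, y'(0) = 0: the LHS transforms to (s^2 + 6*s - 4)Y - (-s - 6).
The right side is L{11} = 11/s.
So (s^2 + 6*s - 4)Y = 11/s + (-s - 6).
Divide through and combine into a single rational function.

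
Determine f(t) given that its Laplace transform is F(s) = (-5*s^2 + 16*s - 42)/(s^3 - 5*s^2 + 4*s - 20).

Factor the denominator: s^3 - 5*s^2 + 4*s - 20 = (s - 5)*(s^2 + 4).
Partial fraction decomposition gives [-3/(s - 5)] + [-2*s/(s^2 + 4)] + [6/(s^2 + 4)].
Invert each term: -3/(s - 5) ↔ -3e^(5t); -2·s/(s^2 + 4) ↔ -2cos(2t); 3·2/(s^2 + 4) ↔ 3sin(2t).

f(t) = -3*exp(5*t) + 3*sin(2*t) - 2*cos(2*t)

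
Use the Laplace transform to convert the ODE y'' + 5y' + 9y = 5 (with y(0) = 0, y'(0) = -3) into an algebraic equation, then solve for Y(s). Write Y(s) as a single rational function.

Apply the Laplace transform to the equation.
With L{y''} = s^2 Y - s·y(0) - y'(0) and L{y'} = sY - y(0), with y(0) = 0, y'(0) = -3: the LHS transforms to (s^2 + 5*s + 9)Y - (-3).
The right side is L{5} = 5/s.
So (s^2 + 5*s + 9)Y = 5/s + (-3).
Solve for Y(s) and write it as one ratio of polynomials.

Y(s) = (-3*s + 5)/(s^3 + 5*s^2 + 9*s)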